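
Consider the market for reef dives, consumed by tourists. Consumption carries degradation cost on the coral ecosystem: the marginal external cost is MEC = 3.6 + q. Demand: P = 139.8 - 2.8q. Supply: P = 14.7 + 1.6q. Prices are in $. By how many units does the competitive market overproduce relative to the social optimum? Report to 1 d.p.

5.9 units

Market equilibrium (private): 14.7 + 1.6q = 139.8 - 2.8q → q_m = 28.4318.
Social marginal benefit = demand − MEC = 136.2 - 3.8q.
Set SMB = MC: 136.2 - 3.8q = 14.7 + 1.6q → q* = 22.5000.
Gap = |28.4318 − 22.5000| = 5.9318.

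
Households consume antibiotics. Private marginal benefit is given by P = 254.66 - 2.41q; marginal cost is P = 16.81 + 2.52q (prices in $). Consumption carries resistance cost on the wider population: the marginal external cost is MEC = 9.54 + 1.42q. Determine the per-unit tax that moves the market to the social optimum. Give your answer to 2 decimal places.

tax = $60.60 per unit

Social marginal benefit = demand − MEC = 245.12 - 3.83q.
Set SMB = MC: 245.12 - 3.83q = 16.81 + 2.52q → q* = 35.9543.
The Pigouvian tax equals MEC at q*: 9.54 + 1.42×35.9543 = 60.5951.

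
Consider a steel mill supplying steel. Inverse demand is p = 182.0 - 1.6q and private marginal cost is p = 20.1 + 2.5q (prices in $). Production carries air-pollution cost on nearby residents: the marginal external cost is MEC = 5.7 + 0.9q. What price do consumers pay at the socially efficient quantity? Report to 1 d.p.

P = $132.0

Social marginal cost = private MC + MEC = 25.8 + 3.4q.
Set SMC = demand: 25.8 + 3.4q = 182.0 - 1.6q → q* = 31.2400.
Consumer price on the demand curve at q*: 182.0 − 1.6×31.2400 = 132.0160.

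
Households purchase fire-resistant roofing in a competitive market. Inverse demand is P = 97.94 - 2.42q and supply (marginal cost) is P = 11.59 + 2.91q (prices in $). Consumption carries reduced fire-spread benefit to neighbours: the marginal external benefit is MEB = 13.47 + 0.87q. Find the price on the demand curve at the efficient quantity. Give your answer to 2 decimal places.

Social marginal benefit = demand + MEB = 111.41 - 1.55q.
Set SMB = MC: 111.41 - 1.55q = 11.59 + 2.91q → q* = 22.3812.
Consumer price on the demand curve at q*: 97.94 − 2.42×22.3812 = 43.7775.

P = $43.78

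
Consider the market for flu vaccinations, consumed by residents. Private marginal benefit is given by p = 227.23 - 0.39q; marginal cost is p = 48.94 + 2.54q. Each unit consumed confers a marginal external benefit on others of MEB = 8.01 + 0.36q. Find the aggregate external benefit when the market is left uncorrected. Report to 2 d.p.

1153.89

Market equilibrium (private): 48.94 + 2.54q = 227.23 - 0.39q → q_m = 60.8498.
Total external benefit = ∫₀^{q_m} (8.01 + 0.36q) dq = 8.01×60.8498 + ½×0.36×60.8498² = 1153.8926.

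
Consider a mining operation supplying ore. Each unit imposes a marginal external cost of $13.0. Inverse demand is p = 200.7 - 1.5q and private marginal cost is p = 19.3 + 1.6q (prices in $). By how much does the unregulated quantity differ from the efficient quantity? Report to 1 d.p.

Market equilibrium (private): 19.3 + 1.6q = 200.7 - 1.5q → q_m = 58.5161.
Social marginal cost = private MC + MEC = 32.3 + 1.6q.
Set SMC = demand: 32.3 + 1.6q = 200.7 - 1.5q → q* = 54.3226.
Gap = |58.5161 − 54.3226| = 4.1935.

4.2 units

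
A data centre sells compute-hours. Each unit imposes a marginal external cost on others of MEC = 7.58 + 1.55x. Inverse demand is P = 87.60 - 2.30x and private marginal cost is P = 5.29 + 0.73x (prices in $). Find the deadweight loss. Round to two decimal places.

Market equilibrium (private): 5.29 + 0.73x = 87.60 - 2.30x → x_m = 27.1650.
Social marginal cost = private MC + MEC = 12.87 + 2.28x.
Set SMC = demand: 12.87 + 2.28x = 87.60 - 2.30x → x* = 16.3166.
Between x* and x_m the wedge SMC − demand runs linearly from 0 to MEC(x_m), so the loss is a triangle.
DWL = ½ × 10.8484 × 49.6858 = 269.5057.

DWL = $269.51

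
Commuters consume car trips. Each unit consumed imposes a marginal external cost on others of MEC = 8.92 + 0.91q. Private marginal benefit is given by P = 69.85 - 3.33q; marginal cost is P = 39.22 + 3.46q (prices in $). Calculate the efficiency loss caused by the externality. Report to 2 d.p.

DWL = $11.02

Market equilibrium (private): 39.22 + 3.46q = 69.85 - 3.33q → q_m = 4.5110.
Social marginal benefit = demand − MEC = 60.93 - 4.24q.
Set SMB = MC: 60.93 - 4.24q = 39.22 + 3.46q → q* = 2.8195.
Height of the DWL triangle at q_m is MC(q_m) − SMB(q_m) = MEC(q_m) = 13.0251.
DWL = ½ × 1.6915 × 13.0251 = 11.0160.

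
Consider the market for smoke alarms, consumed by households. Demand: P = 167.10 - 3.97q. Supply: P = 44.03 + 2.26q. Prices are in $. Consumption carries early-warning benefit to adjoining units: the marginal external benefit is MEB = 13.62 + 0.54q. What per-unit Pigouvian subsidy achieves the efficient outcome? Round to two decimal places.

Social marginal benefit = demand + MEB = 180.72 - 3.43q.
Set SMB = MC: 180.72 - 3.43q = 44.03 + 2.26q → q* = 24.0228.
The Pigouvian subsidy equals MEB at q*: 13.62 + 0.54×24.0228 = 26.5923.

subsidy = $26.59 per unit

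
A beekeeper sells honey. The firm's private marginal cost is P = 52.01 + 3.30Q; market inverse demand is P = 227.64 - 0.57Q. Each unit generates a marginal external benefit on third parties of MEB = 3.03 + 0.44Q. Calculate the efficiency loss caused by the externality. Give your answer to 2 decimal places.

DWL = 77.10

Market equilibrium (private): 52.01 + 3.30Q = 227.64 - 0.57Q → Q_m = 45.3824.
Social marginal cost = private MC − MEB = 48.98 + 2.86Q.
Set SMC = demand: 48.98 + 2.86Q = 227.64 - 0.57Q → Q* = 52.0875.
The welfare-loss triangle has base |Q_m − Q*| and height MEB(Q_m) (the vertical gap between SMC and demand is zero at Q* and MEB at Q_m).
DWL = ½ × 6.7051 × 22.9983 = 77.1030.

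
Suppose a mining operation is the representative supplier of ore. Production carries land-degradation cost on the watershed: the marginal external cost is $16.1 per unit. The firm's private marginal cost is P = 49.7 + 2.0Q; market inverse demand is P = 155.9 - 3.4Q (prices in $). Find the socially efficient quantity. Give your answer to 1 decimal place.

Social marginal cost = private MC + MEC = 65.8 + 2.0Q.
Set SMC = demand: 65.8 + 2.0Q = 155.9 - 3.4Q → Q* = 16.6852.

Q* = 16.7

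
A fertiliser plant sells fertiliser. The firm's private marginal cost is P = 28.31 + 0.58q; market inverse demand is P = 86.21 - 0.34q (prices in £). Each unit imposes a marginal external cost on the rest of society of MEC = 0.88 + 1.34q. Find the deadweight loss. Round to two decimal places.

Market equilibrium (private): 28.31 + 0.58q = 86.21 - 0.34q → q_m = 62.9348.
Social marginal cost = private MC + MEC = 29.19 + 1.92q.
Set SMC = demand: 29.19 + 1.92q = 86.21 - 0.34q → q* = 25.2301.
Between q* and q_m the wedge SMC − demand runs linearly from 0 to MEC(q_m), so the loss is a triangle.
DWL = ½ × 37.7047 × 85.2126 = 1606.4578.

DWL = £1606.46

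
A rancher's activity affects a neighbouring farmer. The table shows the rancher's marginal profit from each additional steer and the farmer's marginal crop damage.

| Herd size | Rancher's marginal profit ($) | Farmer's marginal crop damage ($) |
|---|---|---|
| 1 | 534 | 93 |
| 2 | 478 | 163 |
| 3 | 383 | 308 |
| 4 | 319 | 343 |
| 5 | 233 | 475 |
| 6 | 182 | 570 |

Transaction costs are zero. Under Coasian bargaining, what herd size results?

3

Bargaining reaches the level where marginal profit last exceeds marginal crop damage.
That holds through level 3 (383 ≥ 308) but not at 4 (319 < 343).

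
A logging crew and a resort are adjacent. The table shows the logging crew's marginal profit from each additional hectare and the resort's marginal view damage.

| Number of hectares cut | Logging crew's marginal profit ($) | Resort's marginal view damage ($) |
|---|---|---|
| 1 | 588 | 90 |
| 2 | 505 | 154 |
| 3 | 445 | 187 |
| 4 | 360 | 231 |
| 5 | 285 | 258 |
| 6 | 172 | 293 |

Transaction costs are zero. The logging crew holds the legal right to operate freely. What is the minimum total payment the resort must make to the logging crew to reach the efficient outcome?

$172

Left alone the logging crew would choose level 6 (marginal profit stays positive).
Efficient level: k* = 5 (marginal profit ≥ marginal view damage through 5).
The resort must at least cover the logging crew's forgone profit from cutting 6→5: 172 = 172.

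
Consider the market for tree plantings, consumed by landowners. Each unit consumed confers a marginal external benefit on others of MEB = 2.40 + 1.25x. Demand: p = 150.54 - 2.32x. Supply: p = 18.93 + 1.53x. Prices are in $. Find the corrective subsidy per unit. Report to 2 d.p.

subsidy = $66.83 per unit

Social marginal benefit = demand + MEB = 152.94 - 1.07x.
Set SMB = MC: 152.94 - 1.07x = 18.93 + 1.53x → x* = 51.5423.
The Pigouvian subsidy equals MEB at x*: 2.40 + 1.25×51.5423 = 66.8279.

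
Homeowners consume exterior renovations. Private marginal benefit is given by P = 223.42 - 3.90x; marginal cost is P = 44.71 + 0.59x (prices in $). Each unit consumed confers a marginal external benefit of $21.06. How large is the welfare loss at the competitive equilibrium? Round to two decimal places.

Market equilibrium (private): 44.71 + 0.59x = 223.42 - 3.90x → x_m = 39.8018.
Social marginal benefit = demand + MEB = 244.48 - 3.90x.
Set SMB = MC: 244.48 - 3.90x = 44.71 + 0.59x → x* = 44.4922.
The loss is the area between SMB and MC from x* to x_m; with linear curves that's a triangle of height MEB(x_m).
DWL = ½ × 4.6904 × 21.0600 = 49.3899.

DWL = $49.39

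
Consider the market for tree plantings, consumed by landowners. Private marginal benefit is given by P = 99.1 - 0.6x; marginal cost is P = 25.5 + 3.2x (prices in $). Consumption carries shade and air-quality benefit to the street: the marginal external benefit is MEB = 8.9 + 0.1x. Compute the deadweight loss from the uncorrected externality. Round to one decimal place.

Market equilibrium (private): 25.5 + 3.2x = 99.1 - 0.6x → x_m = 19.3684.
Social marginal benefit = demand + MEB = 108.0 - 0.5x.
Set SMB = MC: 108.0 - 0.5x = 25.5 + 3.2x → x* = 22.2973.
Between x* and x_m the wedge SMB − MC runs linearly from 0 to MEB(x_m), so the loss is a triangle.
DWL = ½ × 2.9289 × 10.8368 = 15.8700.

DWL = $15.9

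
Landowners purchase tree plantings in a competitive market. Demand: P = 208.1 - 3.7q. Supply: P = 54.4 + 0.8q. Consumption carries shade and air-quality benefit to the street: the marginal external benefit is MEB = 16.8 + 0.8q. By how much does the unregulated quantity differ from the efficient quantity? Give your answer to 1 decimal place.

11.9 units

Market equilibrium (private): 54.4 + 0.8q = 208.1 - 3.7q → q_m = 34.1556.
Social marginal benefit = demand + MEB = 224.9 - 2.9q.
Set SMB = MC: 224.9 - 2.9q = 54.4 + 0.8q → q* = 46.0811.
Gap = |34.1556 − 46.0811| = 11.9255.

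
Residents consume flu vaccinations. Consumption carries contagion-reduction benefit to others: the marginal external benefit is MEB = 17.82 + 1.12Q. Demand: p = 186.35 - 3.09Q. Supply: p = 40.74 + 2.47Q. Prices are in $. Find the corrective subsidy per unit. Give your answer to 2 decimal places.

Social marginal benefit = demand + MEB = 204.17 - 1.97Q.
Set SMB = MC: 204.17 - 1.97Q = 40.74 + 2.47Q → Q* = 36.8086.
The Pigouvian subsidy equals MEB at Q*: 17.82 + 1.12×36.8086 = 59.0456.

subsidy = $59.05 per unit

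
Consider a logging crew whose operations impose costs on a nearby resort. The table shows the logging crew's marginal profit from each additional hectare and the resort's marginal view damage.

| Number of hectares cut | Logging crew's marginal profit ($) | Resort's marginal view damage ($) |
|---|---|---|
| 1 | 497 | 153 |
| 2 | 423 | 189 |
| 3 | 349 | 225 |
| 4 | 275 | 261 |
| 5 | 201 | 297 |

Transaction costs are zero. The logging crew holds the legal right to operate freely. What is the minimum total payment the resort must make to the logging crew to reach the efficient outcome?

$201

Left alone the logging crew would choose level 5 (marginal profit stays positive).
Efficient level: k* = 4 (marginal profit ≥ marginal view damage through 4).
The resort must at least cover the logging crew's forgone profit from cutting 5→4: 201 = 201.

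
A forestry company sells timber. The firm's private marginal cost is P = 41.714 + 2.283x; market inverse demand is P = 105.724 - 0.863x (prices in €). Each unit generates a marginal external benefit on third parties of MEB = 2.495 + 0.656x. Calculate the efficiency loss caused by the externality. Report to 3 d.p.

Market equilibrium (private): 41.714 + 2.283x = 105.724 - 0.863x → x_m = 20.3465.
Social marginal cost = private MC − MEB = 39.219 + 1.627x.
Set SMC = demand: 39.219 + 1.627x = 105.724 - 0.863x → x* = 26.7088.
The welfare-loss triangle has base |x_m − x*| and height MEB(x_m) (the vertical gap between SMC and demand is zero at x* and MEB at x_m).
DWL = ½ × 6.3623 × 15.8423 = 50.3967.

DWL = €50.397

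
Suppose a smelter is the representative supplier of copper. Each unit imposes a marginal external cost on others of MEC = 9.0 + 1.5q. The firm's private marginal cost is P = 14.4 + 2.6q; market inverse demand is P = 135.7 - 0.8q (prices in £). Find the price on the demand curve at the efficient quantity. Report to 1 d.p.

Social marginal cost = private MC + MEC = 23.4 + 4.1q.
Set SMC = demand: 23.4 + 4.1q = 135.7 - 0.8q → q* = 22.9184.
Consumer price on the demand curve at q*: 135.7 − 0.8×22.9184 = 117.3653.

P = £117.4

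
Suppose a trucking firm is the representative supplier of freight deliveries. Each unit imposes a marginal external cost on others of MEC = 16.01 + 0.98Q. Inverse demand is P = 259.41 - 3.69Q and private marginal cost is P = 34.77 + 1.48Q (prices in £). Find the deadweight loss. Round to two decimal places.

Market equilibrium (private): 34.77 + 1.48Q = 259.41 - 3.69Q → Q_m = 43.4507.
Social marginal cost = private MC + MEC = 50.78 + 2.46Q.
Set SMC = demand: 50.78 + 2.46Q = 259.41 - 3.69Q → Q* = 33.9236.
Height of the DWL triangle at Q_m is SMC(Q_m) − demand(Q_m) = MEC(Q_m) = 58.5917.
DWL = ½ × 9.5271 × 58.5917 = 279.1045.

DWL = £279.10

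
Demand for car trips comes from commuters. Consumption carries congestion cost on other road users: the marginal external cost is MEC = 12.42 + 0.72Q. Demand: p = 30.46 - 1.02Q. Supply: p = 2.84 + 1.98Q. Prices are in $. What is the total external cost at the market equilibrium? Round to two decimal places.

$144.86

Market equilibrium (private): 2.84 + 1.98Q = 30.46 - 1.02Q → Q_m = 9.2067.
Total external cost = ∫₀^{Q_m} (12.42 + 0.72Q) dQ = 12.42×9.2067 + ½×0.72×9.2067² = 144.8620.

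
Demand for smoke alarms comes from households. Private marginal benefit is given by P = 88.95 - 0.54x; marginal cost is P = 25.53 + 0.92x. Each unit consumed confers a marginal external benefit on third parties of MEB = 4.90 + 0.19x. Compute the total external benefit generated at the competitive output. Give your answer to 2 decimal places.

392.10

Market equilibrium (private): 25.53 + 0.92x = 88.95 - 0.54x → x_m = 43.4384.
Total external benefit = ∫₀^{x_m} (4.90 + 0.19x) dx = 4.90×43.4384 + ½×0.19×43.4384² = 392.1031.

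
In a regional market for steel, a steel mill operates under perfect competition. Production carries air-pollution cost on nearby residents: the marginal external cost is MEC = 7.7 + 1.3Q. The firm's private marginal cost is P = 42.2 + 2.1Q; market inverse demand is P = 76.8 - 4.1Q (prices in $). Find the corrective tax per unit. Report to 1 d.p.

tax = $12.4 per unit

Social marginal cost = private MC + MEC = 49.9 + 3.4Q.
Set SMC = demand: 49.9 + 3.4Q = 76.8 - 4.1Q → Q* = 3.5867.
The Pigouvian tax equals MEC at Q*: 7.7 + 1.3×3.5867 = 12.3627.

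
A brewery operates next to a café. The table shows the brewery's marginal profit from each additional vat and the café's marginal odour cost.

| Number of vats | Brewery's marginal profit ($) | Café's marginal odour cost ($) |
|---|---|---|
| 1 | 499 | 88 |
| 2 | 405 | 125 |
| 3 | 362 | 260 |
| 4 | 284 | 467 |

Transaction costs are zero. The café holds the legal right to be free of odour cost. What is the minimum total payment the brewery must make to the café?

Efficient level: marginal profit ≥ marginal odour cost through level 3, so k* = 3.
With the café holding the right, the brewery must at least compensate total damage at k*: 88 + 125 + 260 = 473.

$473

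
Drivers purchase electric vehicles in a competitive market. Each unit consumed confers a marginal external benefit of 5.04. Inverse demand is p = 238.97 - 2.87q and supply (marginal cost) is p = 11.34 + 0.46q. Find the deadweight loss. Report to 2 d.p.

Market equilibrium (private): 11.34 + 0.46q = 238.97 - 2.87q → q_m = 68.3574.
Social marginal benefit = demand + MEB = 244.01 - 2.87q.
Set SMB = MC: 244.01 - 2.87q = 11.34 + 0.46q → q* = 69.8709.
The loss is the area between SMB and MC from q* to q_m; with linear curves that's a triangle of height MEB(q_m).
DWL = ½ × 1.5135 × 5.0400 = 3.8140.

DWL = 3.81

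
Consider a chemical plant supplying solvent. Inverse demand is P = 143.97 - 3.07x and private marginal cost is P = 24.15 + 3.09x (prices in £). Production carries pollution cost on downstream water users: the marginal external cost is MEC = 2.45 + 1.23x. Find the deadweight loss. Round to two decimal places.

Market equilibrium (private): 24.15 + 3.09x = 143.97 - 3.07x → x_m = 19.4513.
Social marginal cost = private MC + MEC = 26.60 + 4.32x.
Set SMC = demand: 26.60 + 4.32x = 143.97 - 3.07x → x* = 15.8823.
Between x* and x_m the wedge SMC − demand runs linearly from 0 to MEC(x_m), so the loss is a triangle.
DWL = ½ × 3.5690 × 26.3751 = 47.0664.

DWL = £47.07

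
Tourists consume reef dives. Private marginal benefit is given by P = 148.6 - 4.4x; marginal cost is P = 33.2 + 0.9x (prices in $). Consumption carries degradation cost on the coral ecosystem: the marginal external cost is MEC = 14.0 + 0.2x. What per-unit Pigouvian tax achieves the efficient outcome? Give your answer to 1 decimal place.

Social marginal benefit = demand − MEC = 134.6 - 4.6x.
Set SMB = MC: 134.6 - 4.6x = 33.2 + 0.9x → x* = 18.4364.
The Pigouvian tax equals MEC at x*: 14.0 + 0.2×18.4364 = 17.6873.

tax = $17.7 per unit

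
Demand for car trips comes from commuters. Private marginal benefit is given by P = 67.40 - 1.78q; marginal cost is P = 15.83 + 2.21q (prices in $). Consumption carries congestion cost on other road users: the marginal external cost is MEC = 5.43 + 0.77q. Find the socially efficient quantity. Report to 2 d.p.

Social marginal benefit = demand − MEC = 61.97 - 2.55q.
Set SMB = MC: 61.97 - 2.55q = 15.83 + 2.21q → q* = 9.6933.

q* = 9.69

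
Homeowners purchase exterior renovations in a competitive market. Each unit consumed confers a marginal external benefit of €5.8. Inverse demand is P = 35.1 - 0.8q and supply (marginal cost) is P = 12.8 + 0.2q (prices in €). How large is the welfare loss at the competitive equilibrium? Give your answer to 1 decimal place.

DWL = €16.8

Market equilibrium (private): 12.8 + 0.2q = 35.1 - 0.8q → q_m = 22.3000.
Social marginal benefit = demand + MEB = 40.9 - 0.8q.
Set SMB = MC: 40.9 - 0.8q = 12.8 + 0.2q → q* = 28.1000.
Height of the DWL triangle at q_m is SMB(q_m) − MC(q_m) = MEB(q_m) = 5.8000.
DWL = ½ × 5.8000 × 5.8000 = 16.8200.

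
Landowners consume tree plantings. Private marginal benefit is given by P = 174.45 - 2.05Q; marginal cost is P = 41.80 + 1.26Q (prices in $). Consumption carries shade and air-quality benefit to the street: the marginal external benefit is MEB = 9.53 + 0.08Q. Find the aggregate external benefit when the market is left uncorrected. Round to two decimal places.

$446.16

Market equilibrium (private): 41.80 + 1.26Q = 174.45 - 2.05Q → Q_m = 40.0755.
Total external benefit = ∫₀^{Q_m} (9.53 + 0.08Q) dQ = 9.53×40.0755 + ½×0.08×40.0755² = 446.1613.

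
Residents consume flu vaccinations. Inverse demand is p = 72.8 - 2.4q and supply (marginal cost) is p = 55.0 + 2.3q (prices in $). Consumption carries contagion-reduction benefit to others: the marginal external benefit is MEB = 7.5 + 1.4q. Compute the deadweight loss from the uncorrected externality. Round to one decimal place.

Market equilibrium (private): 55.0 + 2.3q = 72.8 - 2.4q → q_m = 3.7872.
Social marginal benefit = demand + MEB = 80.3 - q.
Set SMB = MC: 80.3 - q = 55.0 + 2.3q → q* = 7.6667.
The loss is the area between SMB and MC from q* to q_m; with linear curves that's a triangle of height MEB(q_m).
DWL = ½ × 3.8795 × 12.8021 = 24.8329.

DWL = $24.8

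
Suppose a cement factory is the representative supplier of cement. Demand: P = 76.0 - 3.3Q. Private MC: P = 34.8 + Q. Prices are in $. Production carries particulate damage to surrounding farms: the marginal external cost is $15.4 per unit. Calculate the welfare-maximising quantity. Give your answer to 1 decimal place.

Q* = 6.0

Social marginal cost = private MC + MEC = 50.2 + Q.
Set SMC = demand: 50.2 + Q = 76.0 - 3.3Q → Q* = 6.0000.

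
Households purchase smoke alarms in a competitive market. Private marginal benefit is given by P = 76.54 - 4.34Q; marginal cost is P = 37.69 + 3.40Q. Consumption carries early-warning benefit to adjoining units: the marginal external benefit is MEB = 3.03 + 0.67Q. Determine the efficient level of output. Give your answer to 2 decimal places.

Q* = 5.92

Social marginal benefit = demand + MEB = 79.57 - 3.67Q.
Set SMB = MC: 79.57 - 3.67Q = 37.69 + 3.40Q → Q* = 5.9236.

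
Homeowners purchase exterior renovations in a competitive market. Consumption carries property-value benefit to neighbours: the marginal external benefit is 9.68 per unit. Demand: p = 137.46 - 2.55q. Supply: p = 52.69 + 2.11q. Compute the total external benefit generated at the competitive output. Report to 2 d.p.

176.09

Market equilibrium (private): 52.69 + 2.11q = 137.46 - 2.55q → q_m = 18.1910.
Total external benefit = MEB × q_m = 9.68 × 18.1910 = 176.0889.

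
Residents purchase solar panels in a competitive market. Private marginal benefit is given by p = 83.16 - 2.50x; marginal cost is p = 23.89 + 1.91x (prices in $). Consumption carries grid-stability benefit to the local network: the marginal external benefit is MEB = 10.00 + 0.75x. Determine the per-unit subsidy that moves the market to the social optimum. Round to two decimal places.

Social marginal benefit = demand + MEB = 93.16 - 1.75x.
Set SMB = MC: 93.16 - 1.75x = 23.89 + 1.91x → x* = 18.9262.
The Pigouvian subsidy equals MEB at x*: 10.00 + 0.75×18.9262 = 24.1947.

subsidy = $24.19 per unit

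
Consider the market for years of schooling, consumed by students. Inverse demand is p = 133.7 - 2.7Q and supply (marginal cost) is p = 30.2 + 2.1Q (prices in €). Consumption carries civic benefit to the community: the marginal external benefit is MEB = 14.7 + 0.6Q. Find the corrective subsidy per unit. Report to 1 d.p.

Social marginal benefit = demand + MEB = 148.4 - 2.1Q.
Set SMB = MC: 148.4 - 2.1Q = 30.2 + 2.1Q → Q* = 28.1429.
The Pigouvian subsidy equals MEB at Q*: 14.7 + 0.6×28.1429 = 31.5857.

subsidy = €31.6 per unit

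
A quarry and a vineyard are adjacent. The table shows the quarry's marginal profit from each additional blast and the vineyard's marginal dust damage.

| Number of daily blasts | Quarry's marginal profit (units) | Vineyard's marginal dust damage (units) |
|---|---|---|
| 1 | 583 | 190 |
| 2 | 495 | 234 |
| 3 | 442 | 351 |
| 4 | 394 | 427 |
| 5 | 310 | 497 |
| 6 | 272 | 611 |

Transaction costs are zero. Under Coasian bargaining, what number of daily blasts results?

Bargaining reaches the level where marginal profit last exceeds marginal dust damage.
That holds through level 3 (442 ≥ 351) but not at 4 (394 < 427).

3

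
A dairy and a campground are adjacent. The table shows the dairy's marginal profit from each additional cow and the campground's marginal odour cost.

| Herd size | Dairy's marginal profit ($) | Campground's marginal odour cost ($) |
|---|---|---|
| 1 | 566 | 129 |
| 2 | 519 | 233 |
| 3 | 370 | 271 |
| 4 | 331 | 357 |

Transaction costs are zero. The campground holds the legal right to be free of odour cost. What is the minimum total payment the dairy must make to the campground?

Efficient level: marginal profit ≥ marginal odour cost through level 3, so k* = 3.
With the campground holding the right, the dairy must at least compensate total damage at k*: 129 + 233 + 271 = 633.

$633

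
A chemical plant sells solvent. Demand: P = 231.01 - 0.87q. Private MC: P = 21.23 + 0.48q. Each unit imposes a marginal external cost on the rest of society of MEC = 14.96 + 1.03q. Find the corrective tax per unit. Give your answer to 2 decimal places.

tax = 99.27 per unit

Social marginal cost = private MC + MEC = 36.19 + 1.51q.
Set SMC = demand: 36.19 + 1.51q = 231.01 - 0.87q → q* = 81.8571.
The Pigouvian tax equals MEC at q*: 14.96 + 1.03×81.8571 = 99.2728.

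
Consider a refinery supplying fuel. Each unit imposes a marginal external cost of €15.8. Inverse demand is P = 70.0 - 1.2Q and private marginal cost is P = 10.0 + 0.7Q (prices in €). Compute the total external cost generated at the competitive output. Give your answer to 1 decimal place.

€498.9

Market equilibrium (private): 10.0 + 0.7Q = 70.0 - 1.2Q → Q_m = 31.5789.
Total external cost = MEC × Q_m = 15.8 × 31.5789 = 498.9466.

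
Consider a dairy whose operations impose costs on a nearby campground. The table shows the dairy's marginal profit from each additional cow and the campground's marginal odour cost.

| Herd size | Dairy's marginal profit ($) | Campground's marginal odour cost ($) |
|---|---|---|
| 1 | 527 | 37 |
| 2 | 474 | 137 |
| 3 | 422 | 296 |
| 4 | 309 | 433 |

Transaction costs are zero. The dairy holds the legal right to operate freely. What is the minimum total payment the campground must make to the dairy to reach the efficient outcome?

$309

Left alone the dairy would choose level 4 (marginal profit stays positive).
Efficient level: k* = 3 (marginal profit ≥ marginal odour cost through 3).
The campground must at least cover the dairy's forgone profit from cutting 4→3: 309 = 309.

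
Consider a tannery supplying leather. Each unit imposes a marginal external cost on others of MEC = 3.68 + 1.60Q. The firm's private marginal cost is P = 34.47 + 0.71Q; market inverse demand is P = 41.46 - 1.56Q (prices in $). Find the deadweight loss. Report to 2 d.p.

Market equilibrium (private): 34.47 + 0.71Q = 41.46 - 1.56Q → Q_m = 3.0793.
Social marginal cost = private MC + MEC = 38.15 + 2.31Q.
Set SMC = demand: 38.15 + 2.31Q = 41.46 - 1.56Q → Q* = 0.8553.
The welfare-loss triangle has base |Q_m − Q*| and height MEC(Q_m) (the vertical gap between SMC and demand is zero at Q* and MEC at Q_m).
DWL = ½ × 2.2240 × 8.6069 = 9.5709.

DWL = $9.57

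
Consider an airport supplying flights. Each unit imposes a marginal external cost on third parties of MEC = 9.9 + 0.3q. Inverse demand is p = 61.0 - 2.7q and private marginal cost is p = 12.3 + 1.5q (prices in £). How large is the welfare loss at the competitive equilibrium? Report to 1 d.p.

Market equilibrium (private): 12.3 + 1.5q = 61.0 - 2.7q → q_m = 11.5952.
Social marginal cost = private MC + MEC = 22.2 + 1.8q.
Set SMC = demand: 22.2 + 1.8q = 61.0 - 2.7q → q* = 8.6222.
The welfare-loss triangle has base |q_m − q*| and height MEC(q_m) (the vertical gap between SMC and demand is zero at q* and MEC at q_m).
DWL = ½ × 2.9730 × 13.3786 = 19.8873.

DWL = £19.9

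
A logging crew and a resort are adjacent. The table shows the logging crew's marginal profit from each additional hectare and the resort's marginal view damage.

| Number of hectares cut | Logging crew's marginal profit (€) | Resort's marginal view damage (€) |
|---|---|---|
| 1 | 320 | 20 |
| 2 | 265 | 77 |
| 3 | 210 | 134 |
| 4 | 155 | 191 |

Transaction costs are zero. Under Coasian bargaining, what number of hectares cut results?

3

Bargaining reaches the level where marginal profit last exceeds marginal view damage.
That holds through level 3 (210 ≥ 134) but not at 4 (155 < 191).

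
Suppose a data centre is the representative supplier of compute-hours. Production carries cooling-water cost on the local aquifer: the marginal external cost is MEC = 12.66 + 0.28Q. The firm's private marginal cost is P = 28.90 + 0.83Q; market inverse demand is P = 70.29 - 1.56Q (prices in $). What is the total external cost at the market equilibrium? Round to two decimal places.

Market equilibrium (private): 28.90 + 0.83Q = 70.29 - 1.56Q → Q_m = 17.3180.
Total external cost = ∫₀^{Q_m} (12.66 + 0.28Q) dQ = 12.66×17.3180 + ½×0.28×17.3180² = 261.2337.

$261.23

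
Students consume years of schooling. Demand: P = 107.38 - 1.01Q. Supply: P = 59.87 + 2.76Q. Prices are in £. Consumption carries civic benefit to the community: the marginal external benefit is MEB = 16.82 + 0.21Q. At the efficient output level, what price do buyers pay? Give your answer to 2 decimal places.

Social marginal benefit = demand + MEB = 124.20 - 0.80Q.
Set SMB = MC: 124.20 - 0.80Q = 59.87 + 2.76Q → Q* = 18.0702.
Consumer price on the demand curve at Q*: 107.38 − 1.01×18.0702 = 89.1291.

P = £89.13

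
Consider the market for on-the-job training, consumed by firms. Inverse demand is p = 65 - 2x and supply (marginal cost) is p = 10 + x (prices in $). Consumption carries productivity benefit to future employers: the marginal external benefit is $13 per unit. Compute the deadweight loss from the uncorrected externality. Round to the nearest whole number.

Market equilibrium (private): 10 + x = 65 - 2x → x_m = 18.3333.
Social marginal benefit = demand + MEB = 78 - 2x.
Set SMB = MC: 78 - 2x = 10 + x → x* = 22.6667.
The loss is the area between SMB and MC from x* to x_m; with linear curves that's a triangle of height MEB(x_m).
DWL = ½ × 4.3334 × 13.0000 = 28.1671.

DWL = $28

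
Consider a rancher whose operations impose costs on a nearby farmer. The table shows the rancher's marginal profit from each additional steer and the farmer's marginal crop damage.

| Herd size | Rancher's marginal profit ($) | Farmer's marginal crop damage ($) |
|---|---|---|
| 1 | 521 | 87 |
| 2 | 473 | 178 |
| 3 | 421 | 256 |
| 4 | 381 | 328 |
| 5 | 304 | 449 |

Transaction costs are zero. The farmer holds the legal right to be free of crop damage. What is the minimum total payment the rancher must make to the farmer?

$849

Efficient level: marginal profit ≥ marginal crop damage through level 4, so k* = 4.
With the farmer holding the right, the rancher must at least compensate total damage at k*: 87 + 178 + 256 + 328 = 849.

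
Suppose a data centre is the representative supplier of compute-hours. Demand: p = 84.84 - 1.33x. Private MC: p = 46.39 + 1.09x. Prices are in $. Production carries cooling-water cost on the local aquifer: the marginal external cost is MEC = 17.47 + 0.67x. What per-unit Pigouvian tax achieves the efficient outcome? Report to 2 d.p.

Social marginal cost = private MC + MEC = 63.86 + 1.76x.
Set SMC = demand: 63.86 + 1.76x = 84.84 - 1.33x → x* = 6.7896.
The Pigouvian tax equals MEC at x*: 17.47 + 0.67×6.7896 = 22.0190.

tax = $22.02 per unit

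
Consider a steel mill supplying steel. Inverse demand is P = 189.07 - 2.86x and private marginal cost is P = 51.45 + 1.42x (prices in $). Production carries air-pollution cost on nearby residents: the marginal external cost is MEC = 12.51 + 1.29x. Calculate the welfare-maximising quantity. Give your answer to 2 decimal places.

x* = 22.46

Social marginal cost = private MC + MEC = 63.96 + 2.71x.
Set SMC = demand: 63.96 + 2.71x = 189.07 - 2.86x → x* = 22.4614.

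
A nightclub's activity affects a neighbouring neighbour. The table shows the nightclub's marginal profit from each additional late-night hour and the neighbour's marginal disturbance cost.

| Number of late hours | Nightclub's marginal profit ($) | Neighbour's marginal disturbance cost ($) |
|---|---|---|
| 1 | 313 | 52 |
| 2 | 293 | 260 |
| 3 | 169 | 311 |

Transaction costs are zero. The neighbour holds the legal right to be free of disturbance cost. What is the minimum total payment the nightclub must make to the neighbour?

$312

Efficient level: marginal profit ≥ marginal disturbance cost through level 2, so k* = 2.
With the neighbour holding the right, the nightclub must at least compensate total damage at k*: 52 + 260 = 312.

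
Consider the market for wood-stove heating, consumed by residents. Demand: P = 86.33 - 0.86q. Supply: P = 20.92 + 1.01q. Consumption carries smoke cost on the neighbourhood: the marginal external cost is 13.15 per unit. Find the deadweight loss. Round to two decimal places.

DWL = 46.24

Market equilibrium (private): 20.92 + 1.01q = 86.33 - 0.86q → q_m = 34.9786.
Social marginal benefit = demand − MEC = 73.18 - 0.86q.
Set SMB = MC: 73.18 - 0.86q = 20.92 + 1.01q → q* = 27.9465.
Height of the DWL triangle at q_m is MC(q_m) − SMB(q_m) = MEC(q_m) = 13.1500.
DWL = ½ × 7.0321 × 13.1500 = 46.2361.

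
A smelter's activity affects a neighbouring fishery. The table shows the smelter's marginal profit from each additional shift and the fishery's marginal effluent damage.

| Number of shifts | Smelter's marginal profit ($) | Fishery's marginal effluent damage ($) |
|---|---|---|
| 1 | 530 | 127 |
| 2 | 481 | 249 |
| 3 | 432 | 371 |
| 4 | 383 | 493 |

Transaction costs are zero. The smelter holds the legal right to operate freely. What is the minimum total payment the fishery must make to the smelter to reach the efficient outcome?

$383

Left alone the smelter would choose level 4 (marginal profit stays positive).
Efficient level: k* = 3 (marginal profit ≥ marginal effluent damage through 3).
The fishery must at least cover the smelter's forgone profit from cutting 4→3: 383 = 383.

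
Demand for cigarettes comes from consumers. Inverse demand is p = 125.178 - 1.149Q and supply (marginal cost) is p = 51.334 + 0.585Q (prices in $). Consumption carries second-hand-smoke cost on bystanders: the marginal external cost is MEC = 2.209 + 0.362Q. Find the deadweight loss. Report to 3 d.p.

Market equilibrium (private): 51.334 + 0.585Q = 125.178 - 1.149Q → Q_m = 42.5859.
Social marginal benefit = demand − MEC = 122.969 - 1.511Q.
Set SMB = MC: 122.969 - 1.511Q = 51.334 + 0.585Q → Q* = 34.1770.
Height of the DWL triangle at Q_m is MC(Q_m) − SMB(Q_m) = MEC(Q_m) = 17.6251.
DWL = ½ × 8.4089 × 17.6251 = 74.1039.

DWL = $74.104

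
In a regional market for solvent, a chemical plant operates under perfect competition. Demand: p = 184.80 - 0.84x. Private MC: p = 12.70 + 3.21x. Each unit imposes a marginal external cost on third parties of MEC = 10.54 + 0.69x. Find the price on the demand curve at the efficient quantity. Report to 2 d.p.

P = 156.17

Social marginal cost = private MC + MEC = 23.24 + 3.90x.
Set SMC = demand: 23.24 + 3.90x = 184.80 - 0.84x → x* = 34.0844.
Consumer price on the demand curve at x*: 184.80 − 0.84×34.0844 = 156.1691.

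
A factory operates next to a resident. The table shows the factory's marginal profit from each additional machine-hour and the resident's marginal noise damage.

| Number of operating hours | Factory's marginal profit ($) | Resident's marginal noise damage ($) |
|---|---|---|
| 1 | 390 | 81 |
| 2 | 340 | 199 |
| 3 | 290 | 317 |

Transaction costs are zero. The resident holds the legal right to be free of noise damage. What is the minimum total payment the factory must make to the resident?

$280

Efficient level: marginal profit ≥ marginal noise damage through level 2, so k* = 2.
With the resident holding the right, the factory must at least compensate total damage at k*: 81 + 199 = 280.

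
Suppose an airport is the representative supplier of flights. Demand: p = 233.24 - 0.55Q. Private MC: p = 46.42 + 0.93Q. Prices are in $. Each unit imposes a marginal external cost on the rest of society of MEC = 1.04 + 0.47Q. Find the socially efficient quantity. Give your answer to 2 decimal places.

Social marginal cost = private MC + MEC = 47.46 + 1.40Q.
Set SMC = demand: 47.46 + 1.40Q = 233.24 - 0.55Q → Q* = 95.2718.

Q* = 95.27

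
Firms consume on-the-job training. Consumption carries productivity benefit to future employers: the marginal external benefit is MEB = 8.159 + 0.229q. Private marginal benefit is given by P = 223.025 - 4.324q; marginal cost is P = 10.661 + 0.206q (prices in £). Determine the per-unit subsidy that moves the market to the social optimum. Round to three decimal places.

Social marginal benefit = demand + MEB = 231.184 - 4.095q.
Set SMB = MC: 231.184 - 4.095q = 10.661 + 0.206q → q* = 51.2725.
The Pigouvian subsidy equals MEB at q*: 8.159 + 0.229×51.2725 = 19.9004.

subsidy = £19.900 per unit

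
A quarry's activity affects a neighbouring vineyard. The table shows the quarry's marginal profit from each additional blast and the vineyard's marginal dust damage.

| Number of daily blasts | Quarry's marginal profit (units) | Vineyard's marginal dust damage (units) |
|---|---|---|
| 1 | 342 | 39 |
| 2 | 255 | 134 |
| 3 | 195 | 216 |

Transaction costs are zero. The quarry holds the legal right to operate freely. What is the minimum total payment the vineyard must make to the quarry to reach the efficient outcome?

Left alone the quarry would choose level 3 (marginal profit stays positive).
Efficient level: k* = 2 (marginal profit ≥ marginal dust damage through 2).
The vineyard must at least cover the quarry's forgone profit from cutting 3→2: 195 = 195.

195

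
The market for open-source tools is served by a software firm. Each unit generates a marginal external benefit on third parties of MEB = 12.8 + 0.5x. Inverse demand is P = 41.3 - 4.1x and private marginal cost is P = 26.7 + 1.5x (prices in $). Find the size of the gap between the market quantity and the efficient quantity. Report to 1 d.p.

Market equilibrium (private): 26.7 + 1.5x = 41.3 - 4.1x → x_m = 2.6071.
Social marginal cost = private MC − MEB = 13.9 + x.
Set SMC = demand: 13.9 + x = 41.3 - 4.1x → x* = 5.3725.
Gap = |2.6071 − 5.3725| = 2.7654.

2.8 units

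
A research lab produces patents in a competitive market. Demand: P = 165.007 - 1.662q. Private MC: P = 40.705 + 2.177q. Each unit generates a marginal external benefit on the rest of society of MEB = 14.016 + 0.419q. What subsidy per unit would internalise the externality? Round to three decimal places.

Social marginal cost = private MC − MEB = 26.689 + 1.758q.
Set SMC = demand: 26.689 + 1.758q = 165.007 - 1.662q → q* = 40.4439.
The Pigouvian subsidy equals MEB at q*: 14.016 + 0.419×40.4439 = 30.9620.

subsidy = 30.962 per unit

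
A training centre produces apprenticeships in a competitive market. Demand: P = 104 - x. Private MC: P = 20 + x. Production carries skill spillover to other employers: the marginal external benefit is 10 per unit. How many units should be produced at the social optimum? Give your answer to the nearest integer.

Social marginal cost = private MC − MEB = 10 + x.
Set SMC = demand: 10 + x = 104 - x → x* = 47.0000.

x* = 47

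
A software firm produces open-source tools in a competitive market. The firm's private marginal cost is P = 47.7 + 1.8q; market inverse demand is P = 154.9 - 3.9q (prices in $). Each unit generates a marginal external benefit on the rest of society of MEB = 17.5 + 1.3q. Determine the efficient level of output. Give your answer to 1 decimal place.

q* = 28.3

Social marginal cost = private MC − MEB = 30.2 + 0.5q.
Set SMC = demand: 30.2 + 0.5q = 154.9 - 3.9q → q* = 28.3409.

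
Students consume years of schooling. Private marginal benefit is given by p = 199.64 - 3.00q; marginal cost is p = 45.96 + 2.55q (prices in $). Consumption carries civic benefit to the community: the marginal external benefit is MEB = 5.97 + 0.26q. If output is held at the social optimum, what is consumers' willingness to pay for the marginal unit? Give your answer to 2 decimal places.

P = $109.10

Social marginal benefit = demand + MEB = 205.61 - 2.74q.
Set SMB = MC: 205.61 - 2.74q = 45.96 + 2.55q → q* = 30.1796.
Consumer price on the demand curve at q*: 199.64 − 3.00×30.1796 = 109.1012.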